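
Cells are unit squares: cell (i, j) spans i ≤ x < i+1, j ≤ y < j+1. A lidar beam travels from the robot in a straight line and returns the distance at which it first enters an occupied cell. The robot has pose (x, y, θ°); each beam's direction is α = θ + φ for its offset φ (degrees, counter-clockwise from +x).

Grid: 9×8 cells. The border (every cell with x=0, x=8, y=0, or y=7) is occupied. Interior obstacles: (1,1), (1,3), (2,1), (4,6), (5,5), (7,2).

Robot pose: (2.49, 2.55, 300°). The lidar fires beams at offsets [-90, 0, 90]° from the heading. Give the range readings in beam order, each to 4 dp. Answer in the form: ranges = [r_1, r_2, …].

ranges = [1.1000, 0.6351, 6.3624]

beam 1: φ=-90°, α=210°
  d=(-0.8660,-0.5000)  start (2,2)  tX=0.5658 tY=1.1000  stride 1/|dx|=1.1547 1/|dy|=2.0000
    cross x-line → (1,2), t=0.5658
    cross y-line → (1,1), t=1.1000 (wall)
  → r_1 = 1.1000
beam 2: φ=0°, α=300°
  d=(0.5000,-0.8660)  start (2,2)  tX=1.0200 tY=0.6351  stride 1/|dx|=2.0000 1/|dy|=1.1547
    cross y-line → (2,1), t=0.6351 (wall)
  → r_2 = 0.6351
beam 3: φ=90°, α=30°
  d=(0.8660,0.5000)  start (2,2)  tX=0.5889 tY=0.9000  stride 1/|dx|=1.1547 1/|dy|=2.0000
    cross x-line → (3,2), t=0.5889
    cross y-line → (3,3), t=0.9000
    cross x-line → (4,3), t=1.7436
    cross x-line → (5,3), t=2.8983
    cross y-line → (5,4), t=2.9000
    cross x-line → (6,4), t=4.0530
    cross y-line → (6,5), t=4.9000
    cross x-line → (7,5), t=5.2077
    cross x-line → (8,5), t=6.3624 (wall)
  → r_3 = 6.3624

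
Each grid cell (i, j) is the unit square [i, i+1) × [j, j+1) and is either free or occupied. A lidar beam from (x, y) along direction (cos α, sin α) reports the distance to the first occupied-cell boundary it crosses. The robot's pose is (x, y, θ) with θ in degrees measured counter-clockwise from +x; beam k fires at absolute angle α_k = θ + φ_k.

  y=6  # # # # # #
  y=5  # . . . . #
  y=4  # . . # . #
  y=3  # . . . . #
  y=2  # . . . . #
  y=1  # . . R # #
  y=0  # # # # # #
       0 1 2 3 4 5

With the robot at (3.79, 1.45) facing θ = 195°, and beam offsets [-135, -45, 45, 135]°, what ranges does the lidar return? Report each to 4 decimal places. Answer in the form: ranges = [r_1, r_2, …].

beam 1: φ=-135°, α=60°
  cosα=0.5000 sinα=0.8660 | (3,1) | tMaxX 0.4200 tMaxY 0.6351 | tΔX 2.0000 tΔY 1.1547
    t=0.4200 [x] (4,1) — stop
  → r_1 = 0.4200
beam 2: φ=-45°, α=150°
  cosα=-0.8660 sinα=0.5000 | (3,1) | tMaxX 0.9122 tMaxY 1.1000 | tΔX 1.1547 tΔY 2.0000
    t=0.9122 [x] (2,1)
    t=1.1000 [y] (2,2)
    t=2.0669 [x] (1,2)
    t=3.1000 [y] (1,3)
    t=3.2216 [x] (0,3) — stop
  → r_2 = 3.2216
beam 3: φ=45°, α=240°
  cosα=-0.5000 sinα=-0.8660 | (3,1) | tMaxX 1.5800 tMaxY 0.5196 | tΔX 2.0000 tΔY 1.1547
    t=0.5196 [y] (3,0) — stop
  → r_3 = 0.5196
beam 4: φ=135°, α=330°
  cosα=0.8660 sinα=-0.5000 | (3,1) | tMaxX 0.2425 tMaxY 0.9000 | tΔX 1.1547 tΔY 2.0000
    t=0.2425 [x] (4,1) — stop
  → r_4 = 0.2425

ranges = [0.4200, 3.2216, 0.5196, 0.2425]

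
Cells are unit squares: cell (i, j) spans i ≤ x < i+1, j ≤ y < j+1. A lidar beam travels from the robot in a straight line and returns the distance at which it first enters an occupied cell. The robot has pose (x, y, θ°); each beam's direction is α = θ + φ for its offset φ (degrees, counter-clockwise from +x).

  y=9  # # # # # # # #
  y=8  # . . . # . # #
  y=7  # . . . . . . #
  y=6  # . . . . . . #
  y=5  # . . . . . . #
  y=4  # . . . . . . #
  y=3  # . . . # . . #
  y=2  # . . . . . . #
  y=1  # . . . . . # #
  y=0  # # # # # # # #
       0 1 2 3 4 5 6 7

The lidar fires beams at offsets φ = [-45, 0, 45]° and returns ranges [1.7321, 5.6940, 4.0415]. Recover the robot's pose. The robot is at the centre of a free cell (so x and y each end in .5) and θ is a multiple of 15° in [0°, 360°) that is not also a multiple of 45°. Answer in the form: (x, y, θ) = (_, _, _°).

(x, y, θ) = (6.5, 7.5, 195°)

Enumerate (i+0.5, j+0.5, θ) over the 44 free cells and 16 admissible headings. For each, cast all 3 beams and compare to the given ranges.
  (2.5, 2.5, 240°): beam 1 = 1.5529 ≠ 1.7321 ✗
  (6.5, 6.5, 285°): beam 1 = 3.0000 ≠ 1.7321 ✗
  (3.5, 1.5, 75°): beam 1 = 4.0415 ≠ 1.7321 ✗
  (1.5, 5.5, 300°): beam 1 = 1.9319 ≠ 1.7321 ✗
  (4.5, 6.5, 150°): beam 1 = 1.5529 ≠ 1.7321 ✗
  …
  (6.5, 7.5, 195°): r_1=1.7321, r_2=5.6940, r_3=4.0415 — all match ✓
No second candidate reproduces the full scan.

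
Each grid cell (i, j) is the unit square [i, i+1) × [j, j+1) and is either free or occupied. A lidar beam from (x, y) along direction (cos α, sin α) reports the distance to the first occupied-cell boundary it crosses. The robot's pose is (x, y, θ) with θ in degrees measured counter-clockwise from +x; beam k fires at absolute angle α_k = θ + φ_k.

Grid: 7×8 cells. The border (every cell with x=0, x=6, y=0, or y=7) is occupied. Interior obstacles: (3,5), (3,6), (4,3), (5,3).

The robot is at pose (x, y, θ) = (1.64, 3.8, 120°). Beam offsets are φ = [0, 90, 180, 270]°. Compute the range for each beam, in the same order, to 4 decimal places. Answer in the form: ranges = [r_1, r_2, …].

ranges = [1.2800, 0.7390, 3.2332, 2.4000]

beam 1: φ=0°, α=120°
  d=(-0.5000,0.8660)  start (1,3)  tX=1.2800 tY=0.2309  stride 1/|dx|=2.0000 1/|dy|=1.1547
    cross y-line → (1,4), t=0.2309
    cross x-line → (0,4), t=1.2800 (wall)
  → r_1 = 1.2800
beam 2: φ=90°, α=210°
  d=(-0.8660,-0.5000)  start (1,3)  tX=0.7390 tY=1.6000  stride 1/|dx|=1.1547 1/|dy|=2.0000
    cross x-line → (0,3), t=0.7390 (wall)
  → r_2 = 0.7390
beam 3: φ=180°, α=300°
  d=(0.5000,-0.8660)  start (1,3)  tX=0.7200 tY=0.9238  stride 1/|dx|=2.0000 1/|dy|=1.1547
    cross x-line → (2,3), t=0.7200
    cross y-line → (2,2), t=0.9238
    cross y-line → (2,1), t=2.0785
    cross x-line → (3,1), t=2.7200
    cross y-line → (3,0), t=3.2332 (wall)
  → r_3 = 3.2332
beam 4: φ=270°, α=30°
  d=(0.8660,0.5000)  start (1,3)  tX=0.4157 tY=0.4000  stride 1/|dx|=1.1547 1/|dy|=2.0000
    cross y-line → (1,4), t=0.4000
    cross x-line → (2,4), t=0.4157
    cross x-line → (3,4), t=1.5704
    cross y-line → (3,5), t=2.4000 (wall)
  → r_4 = 2.4000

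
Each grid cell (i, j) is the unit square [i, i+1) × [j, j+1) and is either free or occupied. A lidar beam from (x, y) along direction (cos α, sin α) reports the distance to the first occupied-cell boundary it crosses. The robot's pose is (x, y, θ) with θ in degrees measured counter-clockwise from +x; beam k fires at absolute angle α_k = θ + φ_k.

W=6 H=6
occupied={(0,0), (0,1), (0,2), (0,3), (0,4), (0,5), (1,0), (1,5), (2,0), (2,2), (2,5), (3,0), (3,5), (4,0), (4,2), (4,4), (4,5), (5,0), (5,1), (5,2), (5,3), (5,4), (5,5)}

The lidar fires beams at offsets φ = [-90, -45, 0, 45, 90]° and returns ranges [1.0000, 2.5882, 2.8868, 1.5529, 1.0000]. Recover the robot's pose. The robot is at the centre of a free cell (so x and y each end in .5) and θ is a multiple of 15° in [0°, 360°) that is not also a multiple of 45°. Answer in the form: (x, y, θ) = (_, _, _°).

(x, y, θ) = (1.5, 3.5, 30°)

Enumerate (i+0.5, j+0.5, θ) over the 13 free cells and 16 admissible headings. For each, cast all 5 beams and compare to the given ranges.
  (3.5, 3.5, 285°): beam 1 = 2.5882 ≠ 1.0000 ✗
  (2.5, 3.5, 195°): beam 1 = 1.5529 ≠ 1.0000 ✗
  (1.5, 1.5, 105°): beam 1 = 2.5882 ≠ 1.0000 ✗
  …
  (1.5, 3.5, 30°): r_1=1.0000, r_2=2.5882, r_3=2.8868, r_4=1.5529, r_5=1.0000 — all match ✓
Unique over the lattice → pose = (1.5, 3.5, 30°).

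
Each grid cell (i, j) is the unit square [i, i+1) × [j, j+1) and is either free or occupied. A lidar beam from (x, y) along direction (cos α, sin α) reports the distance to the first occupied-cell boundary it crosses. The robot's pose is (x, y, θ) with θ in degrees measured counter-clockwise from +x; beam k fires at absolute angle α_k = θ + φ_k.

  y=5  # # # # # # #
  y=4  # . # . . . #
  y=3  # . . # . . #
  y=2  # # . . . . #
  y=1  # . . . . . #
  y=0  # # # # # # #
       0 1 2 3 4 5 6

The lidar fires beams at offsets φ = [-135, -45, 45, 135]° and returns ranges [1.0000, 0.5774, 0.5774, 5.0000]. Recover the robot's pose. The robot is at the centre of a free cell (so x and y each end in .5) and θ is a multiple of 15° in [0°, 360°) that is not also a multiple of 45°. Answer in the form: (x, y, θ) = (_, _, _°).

(x, y, θ) = (1.5, 3.5, 195°)

Candidates: 17 free-cell centres × 16 headings = 272 poses. Raycast each; keep the one whose scan matches to 4 dp.
  (5.5, 2.5, 330°): beam 1 = 4.6587 ≠ 1.0000 ✗
  (4.5, 4.5, 330°): beam 1 = 1.5529 ≠ 1.0000 ✗
  (5.5, 2.5, 165°): beam 1 = 0.5774 ≠ 1.0000 ✗
  (5.5, 1.5, 60°): beam 1 = 0.5176 ≠ 1.0000 ✗
  (5.5, 1.5, 240°): beam 1 = 3.6235 ≠ 1.0000 ✗
  …
  (1.5, 3.5, 195°): r_1=1.0000, r_2=0.5774, r_3=0.5774, r_4=5.0000 — all match ✓
No second candidate reproduces the full scan.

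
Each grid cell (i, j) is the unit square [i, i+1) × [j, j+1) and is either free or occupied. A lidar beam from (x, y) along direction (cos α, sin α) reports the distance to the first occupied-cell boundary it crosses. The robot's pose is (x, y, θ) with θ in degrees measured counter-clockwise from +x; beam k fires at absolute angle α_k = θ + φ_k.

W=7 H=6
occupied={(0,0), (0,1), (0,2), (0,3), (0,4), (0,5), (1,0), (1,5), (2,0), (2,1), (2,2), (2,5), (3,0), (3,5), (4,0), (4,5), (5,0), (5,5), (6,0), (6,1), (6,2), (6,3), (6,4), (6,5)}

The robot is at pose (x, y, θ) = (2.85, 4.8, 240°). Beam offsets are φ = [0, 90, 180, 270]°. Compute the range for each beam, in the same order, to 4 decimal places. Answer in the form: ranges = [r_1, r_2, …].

beam 1: φ=0°, α=240°
  direction (-0.5000, -0.8660); cell (2,4); t to first gridline: x 1.7000, y 0.9238 (then +2.0000 / +1.1547)
    (2,3) via y @ 0.9238
    (1,3) via x @ 1.7000
    (1,2) via y @ 2.0785
    (1,1) via y @ 3.2332
    (0,1) via x @ 3.7000  # hit
  → r_1 = 3.7000
beam 2: φ=90°, α=330°
  direction (0.8660, -0.5000); cell (2,4); t to first gridline: x 0.1732, y 1.6000 (then +1.1547 / +2.0000)
    (3,4) via x @ 0.1732
    (4,4) via x @ 1.3279
    (4,3) via y @ 1.6000
    (5,3) via x @ 2.4826
    (5,2) via y @ 3.6000
    (6,2) via x @ 3.6373  # hit
  → r_2 = 3.6373
beam 3: φ=180°, α=60°
  direction (0.5000, 0.8660); cell (2,4); t to first gridline: x 0.3000, y 0.2309 (then +2.0000 / +1.1547)
    (2,5) via y @ 0.2309  # hit
  → r_3 = 0.2309
beam 4: φ=270°, α=150°
  direction (-0.8660, 0.5000); cell (2,4); t to first gridline: x 0.9815, y 0.4000 (then +1.1547 / +2.0000)
    (2,5) via y @ 0.4000  # hit
  → r_4 = 0.4000

ranges = [3.7000, 3.6373, 0.2309, 0.4000]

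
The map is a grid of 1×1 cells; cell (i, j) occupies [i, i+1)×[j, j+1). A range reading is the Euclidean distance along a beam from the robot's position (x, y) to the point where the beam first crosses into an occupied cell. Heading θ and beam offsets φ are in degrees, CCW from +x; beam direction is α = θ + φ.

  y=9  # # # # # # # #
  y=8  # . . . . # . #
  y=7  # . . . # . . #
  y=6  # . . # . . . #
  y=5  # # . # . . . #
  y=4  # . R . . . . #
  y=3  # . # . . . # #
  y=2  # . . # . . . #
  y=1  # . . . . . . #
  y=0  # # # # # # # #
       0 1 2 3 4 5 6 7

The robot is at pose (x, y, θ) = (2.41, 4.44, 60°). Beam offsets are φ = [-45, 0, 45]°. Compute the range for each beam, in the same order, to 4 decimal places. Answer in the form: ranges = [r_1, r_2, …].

beam 1: φ=-45°, α=15°
  direction (0.9659, 0.2588); cell (2,4); t to first gridline: x 0.6108, y 2.1637 (then +1.0353 / +3.8637)
    (3,4) via x @ 0.6108
    (4,4) via x @ 1.6461
    (4,5) via y @ 2.1637
    (5,5) via x @ 2.6814
    (6,5) via x @ 3.7166
    (7,5) via x @ 4.7519  # hit
  → r_1 = 4.7519
beam 2: φ=0°, α=60°
  direction (0.5000, 0.8660); cell (2,4); t to first gridline: x 1.1800, y 0.6466 (then +2.0000 / +1.1547)
    (2,5) via y @ 0.6466
    (3,5) via x @ 1.1800  # hit
  → r_2 = 1.1800
beam 3: φ=45°, α=105°
  direction (-0.2588, 0.9659); cell (2,4); t to first gridline: x 1.5841, y 0.5798 (then +3.8637 / +1.0353)
    (2,5) via y @ 0.5798
    (1,5) via x @ 1.5841  # hit
  → r_3 = 1.5841

ranges = [4.7519, 1.1800, 1.5841]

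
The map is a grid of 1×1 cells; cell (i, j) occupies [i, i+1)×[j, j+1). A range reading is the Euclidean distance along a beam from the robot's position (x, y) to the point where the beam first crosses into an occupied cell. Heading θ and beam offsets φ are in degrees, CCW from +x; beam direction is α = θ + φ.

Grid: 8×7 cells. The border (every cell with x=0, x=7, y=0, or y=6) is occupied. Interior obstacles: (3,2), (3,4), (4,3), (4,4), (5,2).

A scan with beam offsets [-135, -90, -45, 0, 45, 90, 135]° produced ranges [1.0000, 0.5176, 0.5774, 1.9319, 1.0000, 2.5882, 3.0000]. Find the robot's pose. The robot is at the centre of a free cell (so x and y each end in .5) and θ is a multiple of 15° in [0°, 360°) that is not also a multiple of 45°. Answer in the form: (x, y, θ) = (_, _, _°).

Candidates: 25 free-cell centres × 16 headings = 400 poses. Raycast each; keep the one whose scan matches to 4 dp.
  (6.5, 1.5, 105°): beam 1 = 0.5774 ≠ 1.0000 ✗
  (2.5, 5.5, 120°): beam 1 = 1.9319 ≠ 1.0000 ✗
  (2.5, 1.5, 210°): beam 1 = 2.5882 ≠ 1.0000 ✗
  …
  (2.5, 1.5, 345°): r_1=1.0000, r_2=0.5176, r_3=0.5774, r_4=1.9319, r_5=1.0000, r_6=2.5882, r_7=3.0000 — all match ✓
Unique over the lattice → pose = (2.5, 1.5, 345°).

(x, y, θ) = (2.5, 1.5, 345°)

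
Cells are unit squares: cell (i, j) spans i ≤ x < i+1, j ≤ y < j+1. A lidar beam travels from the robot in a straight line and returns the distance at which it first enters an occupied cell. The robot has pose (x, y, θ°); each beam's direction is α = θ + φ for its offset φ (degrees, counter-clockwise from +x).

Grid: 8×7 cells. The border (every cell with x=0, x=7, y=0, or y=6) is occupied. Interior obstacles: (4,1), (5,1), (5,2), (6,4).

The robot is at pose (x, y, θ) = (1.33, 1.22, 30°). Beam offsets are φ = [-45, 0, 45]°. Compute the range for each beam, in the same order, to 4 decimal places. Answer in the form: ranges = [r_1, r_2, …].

ranges = [0.8500, 5.5600, 4.9486]

beam 1: φ=-45°, α=345°
  cosα=0.9659 sinα=-0.2588 | (1,1) | tMaxX 0.6936 tMaxY 0.8500 | tΔX 1.0353 tΔY 3.8637
    t=0.6936 [x] (2,1)
    t=0.8500 [y] (2,0) — stop
  → r_1 = 0.8500
beam 2: φ=0°, α=30°
  cosα=0.8660 sinα=0.5000 | (1,1) | tMaxX 0.7736 tMaxY 1.5600 | tΔX 1.1547 tΔY 2.0000
    t=0.7736 [x] (2,1)
    t=1.5600 [y] (2,2)
    t=1.9283 [x] (3,2)
    t=3.0831 [x] (4,2)
    t=3.5600 [y] (4,3)
    t=4.2378 [x] (5,3)
    t=5.3925 [x] (6,3)
    t=5.5600 [y] (6,4) — stop
  → r_2 = 5.5600
beam 3: φ=45°, α=75°
  cosα=0.2588 sinα=0.9659 | (1,1) | tMaxX 2.5887 tMaxY 0.8075 | tΔX 3.8637 tΔY 1.0353
    t=0.8075 [y] (1,2)
    t=1.8428 [y] (1,3)
    t=2.5887 [x] (2,3)
    t=2.8781 [y] (2,4)
    t=3.9133 [y] (2,5)
    t=4.9486 [y] (2,6) — stop
  → r_3 = 4.9486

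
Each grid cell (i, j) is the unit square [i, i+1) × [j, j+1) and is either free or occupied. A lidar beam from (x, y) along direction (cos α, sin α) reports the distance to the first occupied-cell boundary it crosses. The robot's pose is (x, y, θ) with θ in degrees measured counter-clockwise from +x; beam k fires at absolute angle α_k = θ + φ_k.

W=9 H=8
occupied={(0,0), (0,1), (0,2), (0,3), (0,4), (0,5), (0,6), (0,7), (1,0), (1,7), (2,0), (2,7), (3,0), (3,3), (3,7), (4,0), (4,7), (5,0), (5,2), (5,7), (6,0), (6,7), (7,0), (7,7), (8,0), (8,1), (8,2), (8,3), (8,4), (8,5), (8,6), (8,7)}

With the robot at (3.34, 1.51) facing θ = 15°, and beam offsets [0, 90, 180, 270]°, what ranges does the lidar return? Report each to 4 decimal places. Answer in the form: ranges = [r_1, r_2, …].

beam 1: φ=0°, α=15°
  cosα=0.9659 sinα=0.2588 | (3,1) | tMaxX 0.6833 tMaxY 1.8932 | tΔX 1.0353 tΔY 3.8637
    t=0.6833 [x] (4,1)
    t=1.7186 [x] (5,1)
    t=1.8932 [y] (5,2) — stop
  → r_1 = 1.8932
beam 2: φ=90°, α=105°
  cosα=-0.2588 sinα=0.9659 | (3,1) | tMaxX 1.3137 tMaxY 0.5073 | tΔX 3.8637 tΔY 1.0353
    t=0.5073 [y] (3,2)
    t=1.3137 [x] (2,2)
    t=1.5426 [y] (2,3)
    t=2.5778 [y] (2,4)
    t=3.6131 [y] (2,5)
    t=4.6484 [y] (2,6)
    t=5.1774 [x] (1,6)
    t=5.6837 [y] (1,7) — stop
  → r_2 = 5.6837
beam 3: φ=180°, α=195°
  cosα=-0.9659 sinα=-0.2588 | (3,1) | tMaxX 0.3520 tMaxY 1.9705 | tΔX 1.0353 tΔY 3.8637
    t=0.3520 [x] (2,1)
    t=1.3873 [x] (1,1)
    t=1.9705 [y] (1,0) — stop
  → r_3 = 1.9705
beam 4: φ=270°, α=285°
  cosα=0.2588 sinα=-0.9659 | (3,1) | tMaxX 2.5500 tMaxY 0.5280 | tΔX 3.8637 tΔY 1.0353
    t=0.5280 [y] (3,0) — stop
  → r_4 = 0.5280

ranges = [1.8932, 5.6837, 1.9705, 0.5280]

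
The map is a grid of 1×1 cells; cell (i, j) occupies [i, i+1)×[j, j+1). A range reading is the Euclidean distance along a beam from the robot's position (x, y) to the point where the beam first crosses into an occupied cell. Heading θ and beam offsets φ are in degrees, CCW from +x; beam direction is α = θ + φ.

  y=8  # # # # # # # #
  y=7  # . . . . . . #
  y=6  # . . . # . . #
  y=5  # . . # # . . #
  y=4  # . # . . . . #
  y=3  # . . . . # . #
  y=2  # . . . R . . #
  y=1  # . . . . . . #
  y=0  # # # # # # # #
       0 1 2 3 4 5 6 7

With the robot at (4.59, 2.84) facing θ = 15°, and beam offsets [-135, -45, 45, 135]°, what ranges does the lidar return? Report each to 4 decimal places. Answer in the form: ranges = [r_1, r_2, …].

beam 1: φ=-135°, α=240°
  cosα=-0.5000 sinα=-0.8660 | (4,2) | tMaxX 1.1800 tMaxY 0.9699 | tΔX 2.0000 tΔY 1.1547
    t=0.9699 [y] (4,1)
    t=1.1800 [x] (3,1)
    t=2.1246 [y] (3,0) — stop
  → r_1 = 2.1246
beam 2: φ=-45°, α=330°
  cosα=0.8660 sinα=-0.5000 | (4,2) | tMaxX 0.4734 tMaxY 1.6800 | tΔX 1.1547 tΔY 2.0000
    t=0.4734 [x] (5,2)
    t=1.6281 [x] (6,2)
    t=1.6800 [y] (6,1)
    t=2.7828 [x] (7,1) — stop
  → r_2 = 2.7828
beam 3: φ=45°, α=60°
  cosα=0.5000 sinα=0.8660 | (4,2) | tMaxX 0.8200 tMaxY 0.1848 | tΔX 2.0000 tΔY 1.1547
    t=0.1848 [y] (4,3)
    t=0.8200 [x] (5,3) — stop
  → r_3 = 0.8200
beam 4: φ=135°, α=150°
  cosα=-0.8660 sinα=0.5000 | (4,2) | tMaxX 0.6813 tMaxY 0.3200 | tΔX 1.1547 tΔY 2.0000
    t=0.3200 [y] (4,3)
    t=0.6813 [x] (3,3)
    t=1.8360 [x] (2,3)
    t=2.3200 [y] (2,4) — stop
  → r_4 = 2.3200

ranges = [2.1246, 2.7828, 0.8200, 2.3200]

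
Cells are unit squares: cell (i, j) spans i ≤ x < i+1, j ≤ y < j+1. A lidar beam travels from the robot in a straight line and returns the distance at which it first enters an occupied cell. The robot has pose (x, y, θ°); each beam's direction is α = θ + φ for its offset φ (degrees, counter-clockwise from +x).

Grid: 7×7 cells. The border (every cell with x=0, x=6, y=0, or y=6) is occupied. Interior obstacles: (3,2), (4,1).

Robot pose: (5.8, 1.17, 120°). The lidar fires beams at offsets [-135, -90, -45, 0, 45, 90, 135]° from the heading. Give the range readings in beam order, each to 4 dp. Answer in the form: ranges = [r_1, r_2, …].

ranges = [0.2071, 0.2309, 0.7727, 5.5772, 0.8282, 0.3400, 0.1760]

beam 1: φ=-135°, α=345°
  direction (0.9659, -0.2588); cell (5,1); t to first gridline: x 0.2071, y 0.6568 (then +1.0353 / +3.8637)
    (6,1) via x @ 0.2071  # hit
  → r_1 = 0.2071
beam 2: φ=-90°, α=30°
  direction (0.8660, 0.5000); cell (5,1); t to first gridline: x 0.2309, y 1.6600 (then +1.1547 / +2.0000)
    (6,1) via x @ 0.2309  # hit
  → r_2 = 0.2309
beam 3: φ=-45°, α=75°
  direction (0.2588, 0.9659); cell (5,1); t to first gridline: x 0.7727, y 0.8593 (then +3.8637 / +1.0353)
    (6,1) via x @ 0.7727  # hit
  → r_3 = 0.7727
beam 4: φ=0°, α=120°
  direction (-0.5000, 0.8660); cell (5,1); t to first gridline: x 1.6000, y 0.9584 (then +2.0000 / +1.1547)
    (5,2) via y @ 0.9584
    (4,2) via x @ 1.6000
    (4,3) via y @ 2.1131
    (4,4) via y @ 3.2678
    (3,4) via x @ 3.6000
    (3,5) via y @ 4.4225
    (3,6) via y @ 5.5772  # hit
  → r_4 = 5.5772
beam 5: φ=45°, α=165°
  direction (-0.9659, 0.2588); cell (5,1); t to first gridline: x 0.8282, y 3.2069 (then +1.0353 / +3.8637)
    (4,1) via x @ 0.8282  # hit
  → r_5 = 0.8282
beam 6: φ=90°, α=210°
  direction (-0.8660, -0.5000); cell (5,1); t to first gridline: x 0.9238, y 0.3400 (then +1.1547 / +2.0000)
    (5,0) via y @ 0.3400  # hit
  → r_6 = 0.3400
beam 7: φ=135°, α=255°
  direction (-0.2588, -0.9659); cell (5,1); t to first gridline: x 3.0910, y 0.1760 (then +3.8637 / +1.0353)
    (5,0) via y @ 0.1760  # hit
  → r_7 = 0.1760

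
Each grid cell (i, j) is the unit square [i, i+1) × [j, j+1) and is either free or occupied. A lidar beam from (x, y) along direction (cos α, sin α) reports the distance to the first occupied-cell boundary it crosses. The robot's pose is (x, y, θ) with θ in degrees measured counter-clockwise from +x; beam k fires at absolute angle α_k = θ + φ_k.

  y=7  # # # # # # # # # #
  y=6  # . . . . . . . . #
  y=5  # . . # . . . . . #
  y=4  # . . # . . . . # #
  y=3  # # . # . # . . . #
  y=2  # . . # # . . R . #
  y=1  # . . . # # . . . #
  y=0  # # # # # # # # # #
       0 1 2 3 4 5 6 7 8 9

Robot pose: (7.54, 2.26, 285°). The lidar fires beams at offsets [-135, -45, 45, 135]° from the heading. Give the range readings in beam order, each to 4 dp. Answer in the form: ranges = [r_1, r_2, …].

beam 1: φ=-135°, α=150°
  cosα=-0.8660 sinα=0.5000 | (7,2) | tMaxX 0.6235 tMaxY 1.4800 | tΔX 1.1547 tΔY 2.0000
    t=0.6235 [x] (6,2)
    t=1.4800 [y] (6,3)
    t=1.7782 [x] (5,3) — stop
  → r_1 = 1.7782
beam 2: φ=-45°, α=240°
  cosα=-0.5000 sinα=-0.8660 | (7,2) | tMaxX 1.0800 tMaxY 0.3002 | tΔX 2.0000 tΔY 1.1547
    t=0.3002 [y] (7,1)
    t=1.0800 [x] (6,1)
    t=1.4549 [y] (6,0) — stop
  → r_2 = 1.4549
beam 3: φ=45°, α=330°
  cosα=0.8660 sinα=-0.5000 | (7,2) | tMaxX 0.5312 tMaxY 0.5200 | tΔX 1.1547 tΔY 2.0000
    t=0.5200 [y] (7,1)
    t=0.5312 [x] (8,1)
    t=1.6859 [x] (9,1) — stop
  → r_3 = 1.6859
beam 4: φ=135°, α=60°
  cosα=0.5000 sinα=0.8660 | (7,2) | tMaxX 0.9200 tMaxY 0.8545 | tΔX 2.0000 tΔY 1.1547
    t=0.8545 [y] (7,3)
    t=0.9200 [x] (8,3)
    t=2.0092 [y] (8,4) — stop
  → r_4 = 2.0092

ranges = [1.7782, 1.4549, 1.6859, 2.0092]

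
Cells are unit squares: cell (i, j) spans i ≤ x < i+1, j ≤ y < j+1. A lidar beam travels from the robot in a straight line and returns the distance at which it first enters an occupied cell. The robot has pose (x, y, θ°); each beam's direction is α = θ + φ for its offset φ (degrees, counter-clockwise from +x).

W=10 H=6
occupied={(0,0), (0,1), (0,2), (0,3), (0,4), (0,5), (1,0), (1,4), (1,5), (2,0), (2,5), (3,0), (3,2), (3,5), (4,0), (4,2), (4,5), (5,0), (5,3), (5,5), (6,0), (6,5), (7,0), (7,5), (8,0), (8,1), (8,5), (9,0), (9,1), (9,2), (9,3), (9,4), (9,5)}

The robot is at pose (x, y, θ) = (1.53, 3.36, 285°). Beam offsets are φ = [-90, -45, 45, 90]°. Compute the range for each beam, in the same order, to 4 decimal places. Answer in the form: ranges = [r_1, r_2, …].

beam 1: φ=-90°, α=195°
  cosα=-0.9659 sinα=-0.2588 | (1,3) | tMaxX 0.5487 tMaxY 1.3909 | tΔX 1.0353 tΔY 3.8637
    t=0.5487 [x] (0,3) — stop
  → r_1 = 0.5487
beam 2: φ=-45°, α=240°
  cosα=-0.5000 sinα=-0.8660 | (1,3) | tMaxX 1.0600 tMaxY 0.4157 | tΔX 2.0000 tΔY 1.1547
    t=0.4157 [y] (1,2)
    t=1.0600 [x] (0,2) — stop
  → r_2 = 1.0600
beam 3: φ=45°, α=330°
  cosα=0.8660 sinα=-0.5000 | (1,3) | tMaxX 0.5427 tMaxY 0.7200 | tΔX 1.1547 tΔY 2.0000
    t=0.5427 [x] (2,3)
    t=0.7200 [y] (2,2)
    t=1.6974 [x] (3,2) — stop
  → r_3 = 1.6974
beam 4: φ=90°, α=15°
  cosα=0.9659 sinα=0.2588 | (1,3) | tMaxX 0.4866 tMaxY 2.4728 | tΔX 1.0353 tΔY 3.8637
    t=0.4866 [x] (2,3)
    t=1.5219 [x] (3,3)
    t=2.4728 [y] (3,4)
    t=2.5571 [x] (4,4)
    t=3.5924 [x] (5,4)
    t=4.6277 [x] (6,4)
    t=5.6630 [x] (7,4)
    t=6.3365 [y] (7,5) — stop
  → r_4 = 6.3365

ranges = [0.5487, 1.0600, 1.6974, 6.3365]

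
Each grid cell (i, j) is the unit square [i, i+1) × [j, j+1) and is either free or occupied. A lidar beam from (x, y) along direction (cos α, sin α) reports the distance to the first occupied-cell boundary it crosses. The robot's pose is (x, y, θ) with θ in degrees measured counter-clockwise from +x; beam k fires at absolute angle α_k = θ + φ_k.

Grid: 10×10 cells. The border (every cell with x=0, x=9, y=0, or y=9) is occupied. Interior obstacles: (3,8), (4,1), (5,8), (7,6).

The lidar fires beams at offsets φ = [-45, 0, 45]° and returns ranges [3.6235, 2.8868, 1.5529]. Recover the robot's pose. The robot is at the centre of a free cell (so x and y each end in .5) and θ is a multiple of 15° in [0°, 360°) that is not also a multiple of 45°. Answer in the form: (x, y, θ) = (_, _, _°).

Candidates: 60 free-cell centres × 16 headings = 960 poses. Raycast each; keep the one whose scan matches to 4 dp.
  (1.5, 3.5, 195°): beam 1 = 0.5774 ≠ 3.6235 ✗
  (8.5, 5.5, 60°): beam 1 = 0.5176 ≠ 3.6235 ✗
  (7.5, 4.5, 150°): beam 1 = 1.5529 ≠ 3.6235 ✗
  (4.5, 2.5, 345°): beam 1 = 0.5774 ≠ 3.6235 ✗
  (6.5, 3.5, 30°): beam 1 = 2.5882 ≠ 3.6235 ✗
  …
  (4.5, 3.5, 240°): r_1=3.6235, r_2=2.8868, r_3=1.5529 — all match ✓
No second candidate reproduces the full scan.

(x, y, θ) = (4.5, 3.5, 240°)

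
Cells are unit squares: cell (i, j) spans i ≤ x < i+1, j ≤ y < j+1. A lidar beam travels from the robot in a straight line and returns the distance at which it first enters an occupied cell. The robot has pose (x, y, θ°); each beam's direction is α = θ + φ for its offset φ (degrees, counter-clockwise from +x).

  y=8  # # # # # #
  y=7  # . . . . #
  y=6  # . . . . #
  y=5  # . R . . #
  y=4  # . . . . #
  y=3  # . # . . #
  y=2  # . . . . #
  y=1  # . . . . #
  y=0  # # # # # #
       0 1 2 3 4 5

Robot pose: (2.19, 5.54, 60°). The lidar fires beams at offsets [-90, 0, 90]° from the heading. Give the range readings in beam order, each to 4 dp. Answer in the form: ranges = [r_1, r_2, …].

beam 1: φ=-90°, α=330°
  dir = (cos 330°, sin 330°) = (0.8660, -0.5000); from cell (2,5)
  next x-line at t=0.9353, next y-line at t=1.0800; Δt_x=1.1547, Δt_y=2.0000
    x: enter (3,5) at t=0.9353
    y: enter (3,4) at t=1.0800
    x: enter (4,4) at t=2.0900
    y: enter (4,3) at t=3.0800
    x: enter (5,3) at t=3.2447 ← occupied
  → r_1 = 3.2447
beam 2: φ=0°, α=60°
  dir = (cos 60°, sin 60°) = (0.5000, 0.8660); from cell (2,5)
  next x-line at t=1.6200, next y-line at t=0.5312; Δt_x=2.0000, Δt_y=1.1547
    y: enter (2,6) at t=0.5312
    x: enter (3,6) at t=1.6200
    y: enter (3,7) at t=1.6859
    y: enter (3,8) at t=2.8406 ← occupied
  → r_2 = 2.8406
beam 3: φ=90°, α=150°
  dir = (cos 150°, sin 150°) = (-0.8660, 0.5000); from cell (2,5)
  next x-line at t=0.2194, next y-line at t=0.9200; Δt_x=1.1547, Δt_y=2.0000
    x: enter (1,5) at t=0.2194
    y: enter (1,6) at t=0.9200
    x: enter (0,6) at t=1.3741 ← occupied
  → r_3 = 1.3741

ranges = [3.2447, 2.8406, 1.3741]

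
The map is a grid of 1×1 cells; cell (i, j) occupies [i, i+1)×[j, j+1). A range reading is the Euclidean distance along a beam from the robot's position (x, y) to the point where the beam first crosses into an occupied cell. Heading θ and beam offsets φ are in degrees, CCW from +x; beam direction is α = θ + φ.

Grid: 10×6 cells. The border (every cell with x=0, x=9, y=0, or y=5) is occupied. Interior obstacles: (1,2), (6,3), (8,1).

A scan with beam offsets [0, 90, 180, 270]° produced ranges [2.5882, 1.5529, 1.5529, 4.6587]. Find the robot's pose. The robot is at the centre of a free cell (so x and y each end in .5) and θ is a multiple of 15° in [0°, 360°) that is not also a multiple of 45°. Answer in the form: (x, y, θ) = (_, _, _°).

(x, y, θ) = (3.5, 2.5, 75°)

The pose lattice has 29·16 = 464 candidates. Test each by forward raycasting.
  (5.5, 3.5, 285°): beam 2 = 0.5176 ≠ 1.5529 ✗
  (4.5, 4.5, 150°): beam 1 = 1.0000 ≠ 2.5882 ✗
  (7.5, 3.5, 285°): beam 1 = 1.9319 ≠ 2.5882 ✗
  (3.5, 4.5, 240°): beam 1 = 4.0415 ≠ 2.5882 ✗
  …
  (3.5, 2.5, 75°): r_1=2.5882, r_2=1.5529, r_3=1.5529, r_4=4.6587 — all match ✓
Only this pose fits every beam.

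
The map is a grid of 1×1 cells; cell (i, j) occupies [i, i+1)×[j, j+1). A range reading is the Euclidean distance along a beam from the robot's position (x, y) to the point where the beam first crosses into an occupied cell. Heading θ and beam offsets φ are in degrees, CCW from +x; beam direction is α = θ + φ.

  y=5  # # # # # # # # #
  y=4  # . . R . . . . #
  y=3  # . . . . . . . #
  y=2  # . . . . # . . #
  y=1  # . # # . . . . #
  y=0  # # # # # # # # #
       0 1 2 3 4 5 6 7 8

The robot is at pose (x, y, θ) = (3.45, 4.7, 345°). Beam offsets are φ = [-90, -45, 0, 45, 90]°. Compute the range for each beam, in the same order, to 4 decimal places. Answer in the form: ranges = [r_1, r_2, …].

ranges = [2.7952, 3.1000, 4.7105, 0.6000, 0.3106]

beam 1: φ=-90°, α=255°
  direction (-0.2588, -0.9659); cell (3,4); t to first gridline: x 1.7387, y 0.7247 (then +3.8637 / +1.0353)
    (3,3) via y @ 0.7247
    (2,3) via x @ 1.7387
    (2,2) via y @ 1.7600
    (2,1) via y @ 2.7952  # hit
  → r_1 = 2.7952
beam 2: φ=-45°, α=300°
  direction (0.5000, -0.8660); cell (3,4); t to first gridline: x 1.1000, y 0.8083 (then +2.0000 / +1.1547)
    (3,3) via y @ 0.8083
    (4,3) via x @ 1.1000
    (4,2) via y @ 1.9630
    (5,2) via x @ 3.1000  # hit
  → r_2 = 3.1000
beam 3: φ=0°, α=345°
  direction (0.9659, -0.2588); cell (3,4); t to first gridline: x 0.5694, y 2.7046 (then +1.0353 / +3.8637)
    (4,4) via x @ 0.5694
    (5,4) via x @ 1.6047
    (6,4) via x @ 2.6400
    (6,3) via y @ 2.7046
    (7,3) via x @ 3.6752
    (8,3) via x @ 4.7105  # hit
  → r_3 = 4.7105
beam 4: φ=45°, α=30°
  direction (0.8660, 0.5000); cell (3,4); t to first gridline: x 0.6351, y 0.6000 (then +1.1547 / +2.0000)
    (3,5) via y @ 0.6000  # hit
  → r_4 = 0.6000
beam 5: φ=90°, α=75°
  direction (0.2588, 0.9659); cell (3,4); t to first gridline: x 2.1250, y 0.3106 (then +3.8637 / +1.0353)
    (3,5) via y @ 0.3106  # hit
  → r_5 = 0.3106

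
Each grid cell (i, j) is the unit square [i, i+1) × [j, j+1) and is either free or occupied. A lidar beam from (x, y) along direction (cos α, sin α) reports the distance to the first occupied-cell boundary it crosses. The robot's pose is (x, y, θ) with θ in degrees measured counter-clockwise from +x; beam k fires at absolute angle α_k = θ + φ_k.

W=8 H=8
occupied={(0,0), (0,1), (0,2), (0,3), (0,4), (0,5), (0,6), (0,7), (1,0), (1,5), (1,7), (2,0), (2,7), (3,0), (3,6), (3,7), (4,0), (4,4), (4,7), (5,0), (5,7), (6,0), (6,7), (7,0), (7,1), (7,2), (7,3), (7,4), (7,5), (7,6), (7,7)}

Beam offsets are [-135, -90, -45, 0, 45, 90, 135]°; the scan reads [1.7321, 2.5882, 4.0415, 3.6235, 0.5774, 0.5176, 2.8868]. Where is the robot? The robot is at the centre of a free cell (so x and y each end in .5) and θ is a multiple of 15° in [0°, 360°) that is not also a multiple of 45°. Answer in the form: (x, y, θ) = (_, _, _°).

Enumerate (i+0.5, j+0.5, θ) over the 33 free cells and 16 admissible headings. For each, cast all 7 beams and compare to the given ranges.
  (1.5, 2.5, 300°): beam 1 = 0.5176 ≠ 1.7321 ✗
  (2.5, 5.5, 330°): beam 1 = 0.5176 ≠ 1.7321 ✗
  (2.5, 2.5, 210°): beam 1 = 3.6235 ≠ 1.7321 ✗
  (6.5, 6.5, 195°): beam 1 = 0.5774 ≠ 1.7321 ✗
  …
  (3.5, 4.5, 285°): r_1=1.7321, r_2=2.5882, r_3=4.0415, r_4=3.6235, r_5=0.5774, r_6=0.5176, r_7=2.8868 — all match ✓
Only this pose fits every beam.

(x, y, θ) = (3.5, 4.5, 285°)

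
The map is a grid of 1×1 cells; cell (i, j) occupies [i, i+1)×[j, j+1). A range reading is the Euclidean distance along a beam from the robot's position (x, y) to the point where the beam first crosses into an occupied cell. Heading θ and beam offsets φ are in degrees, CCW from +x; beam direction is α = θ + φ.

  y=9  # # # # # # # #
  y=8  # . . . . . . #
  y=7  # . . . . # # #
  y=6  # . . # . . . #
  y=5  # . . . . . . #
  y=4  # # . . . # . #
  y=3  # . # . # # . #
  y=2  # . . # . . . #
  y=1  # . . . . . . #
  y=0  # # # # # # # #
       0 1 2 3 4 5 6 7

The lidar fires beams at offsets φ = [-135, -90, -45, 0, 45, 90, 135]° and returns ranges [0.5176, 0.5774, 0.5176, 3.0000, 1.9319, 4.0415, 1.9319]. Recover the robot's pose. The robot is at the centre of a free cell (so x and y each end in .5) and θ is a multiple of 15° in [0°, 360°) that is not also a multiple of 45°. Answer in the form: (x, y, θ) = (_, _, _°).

The pose lattice has 39·16 = 624 candidates. Test each by forward raycasting.
  (3.5, 5.5, 210°): beam 3 = 2.5882 ≠ 0.5176 ✗
  (1.5, 2.5, 255°): beam 1 = 1.0000 ≠ 0.5176 ✗
  (1.5, 7.5, 195°): beam 1 = 1.7321 ≠ 0.5176 ✗
  …
  (1.5, 5.5, 330°): r_1=0.5176, r_2=0.5774, r_3=0.5176, r_4=3.0000, r_5=1.9319, r_6=4.0415, r_7=1.9319 — all match ✓
Only this pose fits every beam.

(x, y, θ) = (1.5, 5.5, 330°)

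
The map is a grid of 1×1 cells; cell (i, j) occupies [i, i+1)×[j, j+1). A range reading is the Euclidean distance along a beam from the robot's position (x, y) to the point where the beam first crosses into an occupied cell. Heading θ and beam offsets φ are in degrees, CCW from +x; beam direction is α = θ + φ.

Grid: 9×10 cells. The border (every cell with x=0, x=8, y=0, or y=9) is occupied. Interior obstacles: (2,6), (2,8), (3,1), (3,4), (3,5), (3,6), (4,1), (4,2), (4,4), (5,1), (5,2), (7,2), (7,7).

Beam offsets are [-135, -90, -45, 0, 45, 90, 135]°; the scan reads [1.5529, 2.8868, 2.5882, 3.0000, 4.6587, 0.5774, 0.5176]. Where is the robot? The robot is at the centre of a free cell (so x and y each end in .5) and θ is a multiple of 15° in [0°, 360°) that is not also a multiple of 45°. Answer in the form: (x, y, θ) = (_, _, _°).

The pose lattice has 43·16 = 688 candidates. Test each by forward raycasting.
  (2.5, 3.5, 330°): beam 3 = 1.9319 ≠ 2.5882 ✗
  (1.5, 3.5, 195°): beam 1 = 2.8868 ≠ 1.5529 ✗
  (5.5, 6.5, 165°): beam 1 = 1.7321 ≠ 1.5529 ✗
  (6.5, 3.5, 30°): beam 1 = 1.9319 ≠ 1.5529 ✗
  …
  (5.5, 4.5, 60°): r_1=1.5529, r_2=2.8868, r_3=2.5882, r_4=3.0000, r_5=4.6587, r_6=0.5774, r_7=0.5176 — all match ✓
No second candidate reproduces the full scan.

(x, y, θ) = (5.5, 4.5, 60°)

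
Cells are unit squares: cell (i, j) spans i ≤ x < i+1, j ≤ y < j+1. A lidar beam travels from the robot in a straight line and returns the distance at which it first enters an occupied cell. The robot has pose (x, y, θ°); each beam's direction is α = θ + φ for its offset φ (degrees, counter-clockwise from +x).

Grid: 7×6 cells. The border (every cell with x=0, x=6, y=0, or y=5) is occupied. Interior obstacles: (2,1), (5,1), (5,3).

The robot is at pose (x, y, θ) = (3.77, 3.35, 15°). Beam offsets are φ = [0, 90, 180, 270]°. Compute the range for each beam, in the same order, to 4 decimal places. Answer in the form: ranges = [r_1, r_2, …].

ranges = [1.2734, 1.7082, 2.8677, 2.4329]

beam 1: φ=0°, α=15°
  cosα=0.9659 sinα=0.2588 | (3,3) | tMaxX 0.2381 tMaxY 2.5114 | tΔX 1.0353 tΔY 3.8637
    t=0.2381 [x] (4,3)
    t=1.2734 [x] (5,3) — stop
  → r_1 = 1.2734
beam 2: φ=90°, α=105°
  cosα=-0.2588 sinα=0.9659 | (3,3) | tMaxX 2.9751 tMaxY 0.6729 | tΔX 3.8637 tΔY 1.0353
    t=0.6729 [y] (3,4)
    t=1.7082 [y] (3,5) — stop
  → r_2 = 1.7082
beam 3: φ=180°, α=195°
  cosα=-0.9659 sinα=-0.2588 | (3,3) | tMaxX 0.7972 tMaxY 1.3523 | tΔX 1.0353 tΔY 3.8637
    t=0.7972 [x] (2,3)
    t=1.3523 [y] (2,2)
    t=1.8324 [x] (1,2)
    t=2.8677 [x] (0,2) — stop
  → r_3 = 2.8677
beam 4: φ=270°, α=285°
  cosα=0.2588 sinα=-0.9659 | (3,3) | tMaxX 0.8887 tMaxY 0.3623 | tΔX 3.8637 tΔY 1.0353
    t=0.3623 [y] (3,2)
    t=0.8887 [x] (4,2)
    t=1.3976 [y] (4,1)
    t=2.4329 [y] (4,0) — stop
  → r_4 = 2.4329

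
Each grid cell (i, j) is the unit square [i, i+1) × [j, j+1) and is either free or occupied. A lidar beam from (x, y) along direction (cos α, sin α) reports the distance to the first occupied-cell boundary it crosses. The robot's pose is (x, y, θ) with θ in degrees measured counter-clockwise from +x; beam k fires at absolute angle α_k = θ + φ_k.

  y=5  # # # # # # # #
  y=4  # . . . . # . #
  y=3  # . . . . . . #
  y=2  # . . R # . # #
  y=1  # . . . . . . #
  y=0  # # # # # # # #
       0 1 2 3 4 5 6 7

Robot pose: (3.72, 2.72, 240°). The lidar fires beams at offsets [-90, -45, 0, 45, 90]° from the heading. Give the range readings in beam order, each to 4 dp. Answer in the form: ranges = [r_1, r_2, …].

ranges = [3.1408, 2.8160, 1.9861, 1.7807, 0.3233]

beam 1: φ=-90°, α=150°
  d=(-0.8660,0.5000)  start (3,2)  tX=0.8314 tY=0.5600  stride 1/|dx|=1.1547 1/|dy|=2.0000
    cross y-line → (3,3), t=0.5600
    cross x-line → (2,3), t=0.8314
    cross x-line → (1,3), t=1.9861
    cross y-line → (1,4), t=2.5600
    cross x-line → (0,4), t=3.1408 (wall)
  → r_1 = 3.1408
beam 2: φ=-45°, α=195°
  d=(-0.9659,-0.2588)  start (3,2)  tX=0.7454 tY=2.7819  stride 1/|dx|=1.0353 1/|dy|=3.8637
    cross x-line → (2,2), t=0.7454
    cross x-line → (1,2), t=1.7807
    cross y-line → (1,1), t=2.7819
    cross x-line → (0,1), t=2.8160 (wall)
  → r_2 = 2.8160
beam 3: φ=0°, α=240°
  d=(-0.5000,-0.8660)  start (3,2)  tX=1.4400 tY=0.8314  stride 1/|dx|=2.0000 1/|dy|=1.1547
    cross y-line → (3,1), t=0.8314
    cross x-line → (2,1), t=1.4400
    cross y-line → (2,0), t=1.9861 (wall)
  → r_3 = 1.9861
beam 4: φ=45°, α=285°
  d=(0.2588,-0.9659)  start (3,2)  tX=1.0818 tY=0.7454  stride 1/|dx|=3.8637 1/|dy|=1.0353
    cross y-line → (3,1), t=0.7454
    cross x-line → (4,1), t=1.0818
    cross y-line → (4,0), t=1.7807 (wall)
  → r_4 = 1.7807
beam 5: φ=90°, α=330°
  d=(0.8660,-0.5000)  start (3,2)  tX=0.3233 tY=1.4400  stride 1/|dx|=1.1547 1/|dy|=2.0000
    cross x-line → (4,2), t=0.3233 (wall)
  → r_5 = 0.3233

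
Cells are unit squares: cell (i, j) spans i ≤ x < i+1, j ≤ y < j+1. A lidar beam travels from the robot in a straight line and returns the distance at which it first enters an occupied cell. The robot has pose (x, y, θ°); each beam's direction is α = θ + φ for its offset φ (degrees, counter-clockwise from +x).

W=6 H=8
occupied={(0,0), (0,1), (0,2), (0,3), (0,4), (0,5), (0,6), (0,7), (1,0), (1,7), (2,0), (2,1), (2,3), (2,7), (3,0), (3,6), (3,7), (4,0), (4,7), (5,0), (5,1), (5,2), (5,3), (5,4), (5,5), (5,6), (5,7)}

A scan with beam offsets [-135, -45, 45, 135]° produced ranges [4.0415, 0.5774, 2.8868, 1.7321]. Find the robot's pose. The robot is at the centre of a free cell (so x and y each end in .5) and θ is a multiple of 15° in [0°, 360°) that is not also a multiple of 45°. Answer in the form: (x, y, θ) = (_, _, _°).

(x, y, θ) = (3.5, 3.5, 255°)

Candidates: 21 free-cell centres × 16 headings = 336 poses. Raycast each; keep the one whose scan matches to 4 dp.
  (1.5, 5.5, 255°): beam 1 = 1.0000 ≠ 4.0415 ✗
  (4.5, 4.5, 60°): beam 1 = 1.9319 ≠ 4.0415 ✗
  (4.5, 5.5, 210°): beam 1 = 1.5529 ≠ 4.0415 ✗
  (3.5, 5.5, 75°): beam 1 = 3.0000 ≠ 4.0415 ✗
  …
  (3.5, 3.5, 255°): r_1=4.0415, r_2=0.5774, r_3=2.8868, r_4=1.7321 — all match ✓
Only this pose fits every beam.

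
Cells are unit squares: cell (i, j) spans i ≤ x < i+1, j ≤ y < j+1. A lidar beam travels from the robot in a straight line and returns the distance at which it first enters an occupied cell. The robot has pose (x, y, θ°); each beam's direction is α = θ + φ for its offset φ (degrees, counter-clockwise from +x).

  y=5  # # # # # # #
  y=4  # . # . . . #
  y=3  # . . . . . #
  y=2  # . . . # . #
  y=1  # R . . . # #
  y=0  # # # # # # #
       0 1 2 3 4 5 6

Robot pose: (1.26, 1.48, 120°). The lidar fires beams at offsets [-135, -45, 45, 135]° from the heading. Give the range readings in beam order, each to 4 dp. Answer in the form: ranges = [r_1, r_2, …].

beam 1: φ=-135°, α=345°
  direction (0.9659, -0.2588); cell (1,1); t to first gridline: x 0.7661, y 1.8546 (then +1.0353 / +3.8637)
    (2,1) via x @ 0.7661
    (3,1) via x @ 1.8014
    (3,0) via y @ 1.8546  # hit
  → r_1 = 1.8546
beam 2: φ=-45°, α=75°
  direction (0.2588, 0.9659); cell (1,1); t to first gridline: x 2.8591, y 0.5383 (then +3.8637 / +1.0353)
    (1,2) via y @ 0.5383
    (1,3) via y @ 1.5736
    (1,4) via y @ 2.6089
    (2,4) via x @ 2.8591  # hit
  → r_2 = 2.8591
beam 3: φ=45°, α=165°
  direction (-0.9659, 0.2588); cell (1,1); t to first gridline: x 0.2692, y 2.0091 (then +1.0353 / +3.8637)
    (0,1) via x @ 0.2692  # hit
  → r_3 = 0.2692
beam 4: φ=135°, α=255°
  direction (-0.2588, -0.9659); cell (1,1); t to first gridline: x 1.0046, y 0.4969 (then +3.8637 / +1.0353)
    (1,0) via y @ 0.4969  # hit
  → r_4 = 0.4969

ranges = [1.8546, 2.8591, 0.2692, 0.4969]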